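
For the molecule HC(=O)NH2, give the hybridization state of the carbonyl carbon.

The carbonyl carbon: 3 σ bonds, plus one π bond — 3 electron domains, sp2.

sp^2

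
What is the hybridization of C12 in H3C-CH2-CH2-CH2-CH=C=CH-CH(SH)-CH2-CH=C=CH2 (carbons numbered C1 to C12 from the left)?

sp²

C12: 3 σ bonds, plus one π bond — 3 electron domains, sp2.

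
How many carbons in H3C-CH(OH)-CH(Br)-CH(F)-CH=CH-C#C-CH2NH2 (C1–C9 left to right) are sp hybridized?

2

C1: sp3
C2: sp3
C3: sp3
C4: sp3
C5: sp2
C6: sp2
C7: sp ✓
C8: sp ✓
C9: sp3
C7, C8 → 2 sp carbons.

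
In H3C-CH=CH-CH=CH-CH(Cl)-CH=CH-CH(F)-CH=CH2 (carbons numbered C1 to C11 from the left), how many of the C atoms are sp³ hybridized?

3

C1: sp3 ✓
C2: sp2
C3: sp2
C4: sp2
C5: sp2
C6: sp3 ✓
C7: sp2
C8: sp2
C9: sp3 ✓
C10: sp2
C11: sp2
C1, C6, C9 → 3 sp3 carbons.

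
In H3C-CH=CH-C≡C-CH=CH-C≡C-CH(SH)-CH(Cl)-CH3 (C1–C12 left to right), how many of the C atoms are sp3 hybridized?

4

C1: sp3 ✓
C2: sp2
C3: sp2
C4: sp
C5: sp
C6: sp2
C7: sp2
C8: sp
C9: sp
C10: sp3 ✓
C11: sp3 ✓
C12: sp3 ✓
C1, C10, C11, C12 → 4 sp3 carbons.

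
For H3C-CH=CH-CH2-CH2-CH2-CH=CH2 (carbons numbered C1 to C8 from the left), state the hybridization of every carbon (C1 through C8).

C1 (4 σ bonds) has steric number 4: sp3.
C2 has 3 σ bonds, plus one π bond: steric number 3 → sp2.
C3 has 3 σ bonds, plus one π bond: steric number 3 → sp2.
C4 (4 σ bonds) has steric number 4: sp3.
C5: 4 σ bonds — 4 electron domains, sp3.
C6 has 4 σ bonds: steric number 4 → sp3.
C7 — 3 σ bonds, plus one π bond. Steric number 3, so sp2.
C8 (3 σ bonds, plus one π bond) has steric number 3: sp2.

C1 sp3, C2 sp2, C3 sp2, C4 sp3, C5 sp3, C6 sp3, C7 sp2, C8 sp2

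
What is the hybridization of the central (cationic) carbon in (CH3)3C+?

sp2

Three σ bonds and an empty p orbital; no lone pair → steric number 3 → sp2 and planar.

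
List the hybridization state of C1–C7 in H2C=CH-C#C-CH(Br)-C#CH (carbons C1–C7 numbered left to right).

C1 sp2, C2 sp2, C3 sp, C4 sp, C5 sp3, C6 sp, C7 sp

C1 (3 σ bonds, plus one π bond) has steric number 3: sp2.
C2: 3 σ bonds, plus one π bond — 3 electron domains, sp2.
C3 carries 2 σ bonds, plus two π bonds, giving a steric number of 2, so it is sp.
C4: 2 σ bonds, plus two π bonds; 2 regions of electron density → sp.
C5 is sp3: 4 σ bonds, 4 electron-density regions.
C6 — 2 σ bonds, plus two π bonds. Steric number 2, so sp.
C7: 2 σ bonds, plus two π bonds — 2 electron domains, sp.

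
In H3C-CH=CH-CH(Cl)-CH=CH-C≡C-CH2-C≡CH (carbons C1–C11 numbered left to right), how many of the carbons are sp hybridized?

C1: sp3
C2: sp2
C3: sp2
C4: sp3
C5: sp2
C6: sp2
C7: sp ✓
C8: sp ✓
C9: sp3
C10: sp ✓
C11: sp ✓
C7, C8, C10, C11 → 4 sp carbons.

4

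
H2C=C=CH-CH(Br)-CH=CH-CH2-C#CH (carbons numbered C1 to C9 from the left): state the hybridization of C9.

C9 carries 2 σ bonds, plus two π bonds, giving a steric number of 2, so it is sp.

sp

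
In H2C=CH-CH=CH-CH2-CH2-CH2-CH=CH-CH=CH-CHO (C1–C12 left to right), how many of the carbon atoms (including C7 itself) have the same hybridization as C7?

C7 is sp3 (only σ bonds).
C1: sp2
C2: sp2
C3: sp2
C4: sp2
C5: sp3 ✓
C6: sp3 ✓
C7: sp3 ✓
C8: sp2
C9: sp2
C10: sp2
C11: sp2
C12: sp2
3 carbons are sp3.

3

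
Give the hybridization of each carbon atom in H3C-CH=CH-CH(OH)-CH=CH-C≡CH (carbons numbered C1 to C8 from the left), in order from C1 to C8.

C1 sp3, C2 sp2, C3 sp2, C4 sp3, C5 sp2, C6 sp2, C7 sp, C8 sp

C1 — 4 σ bonds. Steric number 4, so sp3.
C2: 3 σ bonds, plus one π bond — 3 electron domains, sp2.
C3 (3 σ bonds, plus one π bond) has steric number 3: sp2.
C4: 4 σ bonds — 4 electron domains, sp3.
C5 is sp2: 3 σ bonds, plus one π bond, 3 electron-density regions.
C6 — 3 σ bonds, plus one π bond. Steric number 3, so sp2.
C7 (2 σ bonds, plus two π bonds) has steric number 2: sp.
C8 — 2 σ bonds, plus two π bonds. Steric number 2, so sp.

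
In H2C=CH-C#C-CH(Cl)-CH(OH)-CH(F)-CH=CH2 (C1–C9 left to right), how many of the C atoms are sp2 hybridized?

4

C1: sp2 ✓
C2: sp2 ✓
C3: sp
C4: sp
C5: sp3
C6: sp3
C7: sp3
C8: sp2 ✓
C9: sp2 ✓
C1, C2, C8, C9 → 4 sp2 carbons.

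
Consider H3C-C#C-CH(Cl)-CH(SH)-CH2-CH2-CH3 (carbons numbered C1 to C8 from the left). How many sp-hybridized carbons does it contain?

C1: sp3
C2: sp ✓
C3: sp ✓
C4: sp3
C5: sp3
C6: sp3
C7: sp3
C8: sp3
C2, C3 → 2 sp carbons.

2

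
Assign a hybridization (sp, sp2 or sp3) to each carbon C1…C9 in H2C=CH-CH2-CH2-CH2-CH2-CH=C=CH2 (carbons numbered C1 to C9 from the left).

C1 sp2, C2 sp2, C3 sp3, C4 sp3, C5 sp3, C6 sp3, C7 sp2, C8 sp, C9 sp2

C1: 3 σ bonds, plus one π bond — 3 electron domains, sp2.
C2 is sp2: 3 σ bonds, plus one π bond, 3 electron-density regions.
C3: 4 σ bonds; 4 regions of electron density → sp3.
C4 is sp3: 4 σ bonds, 4 electron-density regions.
C5: 4 σ bonds; 4 regions of electron density → sp3.
C6 has 4 σ bonds: steric number 4 → sp3.
C7: 3 σ bonds, plus one π bond; 3 regions of electron density → sp2.
C8: 2 σ bonds, plus two π bonds — 2 electron domains, sp.
C9: 3 σ bonds, plus one π bond; 3 regions of electron density → sp2.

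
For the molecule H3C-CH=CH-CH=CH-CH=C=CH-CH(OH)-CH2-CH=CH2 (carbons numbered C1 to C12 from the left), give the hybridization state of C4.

sp²

C4 has 3 σ bonds, plus one π bond: steric number 3 → sp2.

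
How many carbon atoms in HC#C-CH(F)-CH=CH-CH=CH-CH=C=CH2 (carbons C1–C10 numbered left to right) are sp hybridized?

C1: sp ✓
C2: sp ✓
C3: sp3
C4: sp2
C5: sp2
C6: sp2
C7: sp2
C8: sp2
C9: sp ✓
C10: sp2
C1, C2, C9 → 3 sp carbons.

3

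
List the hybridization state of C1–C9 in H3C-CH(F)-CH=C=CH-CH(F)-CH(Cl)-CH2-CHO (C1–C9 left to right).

C1 sp3, C2 sp3, C3 sp2, C4 sp, C5 sp2, C6 sp3, C7 sp3, C8 sp3, C9 sp2

C1 is sp3: 4 σ bonds, 4 electron-density regions.
C2 has 4 σ bonds: steric number 4 → sp3.
C3 carries 3 σ bonds, plus one π bond, giving a steric number of 3, so it is sp2.
C4 (2 σ bonds, plus two π bonds) has steric number 2: sp.
C5 has 3 σ bonds, plus one π bond: steric number 3 → sp2.
C6 (4 σ bonds) has steric number 4: sp3.
C7 is sp3: 4 σ bonds, 4 electron-density regions.
C8 (4 σ bonds) has steric number 4: sp3.
C9: 3 σ bonds, plus one π bond; 3 regions of electron density → sp2.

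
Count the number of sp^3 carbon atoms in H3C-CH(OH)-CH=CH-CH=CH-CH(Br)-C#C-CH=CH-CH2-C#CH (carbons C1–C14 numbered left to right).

4

C1: sp3 ✓
C2: sp3 ✓
C3: sp2
C4: sp2
C5: sp2
C6: sp2
C7: sp3 ✓
C8: sp
C9: sp
C10: sp2
C11: sp2
C12: sp3 ✓
C13: sp
C14: sp
C1, C2, C7, C12 → 4 sp3 carbons.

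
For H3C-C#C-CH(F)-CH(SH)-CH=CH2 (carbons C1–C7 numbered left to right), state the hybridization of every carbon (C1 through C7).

C1 — 4 σ bonds. Steric number 4, so sp3.
C2: 2 σ bonds, plus two π bonds — 2 electron domains, sp.
C3: 2 σ bonds, plus two π bonds; 2 regions of electron density → sp.
C4: 4 σ bonds; 4 regions of electron density → sp3.
C5: 4 σ bonds; 4 regions of electron density → sp3.
C6 is sp2: 3 σ bonds, plus one π bond, 3 electron-density regions.
C7 — 3 σ bonds, plus one π bond. Steric number 3, so sp2.

C1 sp3, C2 sp, C3 sp, C4 sp3, C5 sp3, C6 sp2, C7 sp2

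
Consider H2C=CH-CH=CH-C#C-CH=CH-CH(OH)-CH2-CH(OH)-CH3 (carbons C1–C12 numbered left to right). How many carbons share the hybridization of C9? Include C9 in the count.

4

C9 is sp3 (only σ bonds).
C1: sp2
C2: sp2
C3: sp2
C4: sp2
C5: sp
C6: sp
C7: sp2
C8: sp2
C9: sp3 ✓
C10: sp3 ✓
C11: sp3 ✓
C12: sp3 ✓
4 carbons are sp3.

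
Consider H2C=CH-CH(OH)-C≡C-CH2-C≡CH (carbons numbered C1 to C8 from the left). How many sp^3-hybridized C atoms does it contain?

2

C1: sp2
C2: sp2
C3: sp3 ✓
C4: sp
C5: sp
C6: sp3 ✓
C7: sp
C8: sp
C3, C6 → 2 sp3 carbons.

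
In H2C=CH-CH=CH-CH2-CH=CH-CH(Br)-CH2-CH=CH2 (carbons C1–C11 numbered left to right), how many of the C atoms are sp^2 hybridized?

C1: sp2 ✓
C2: sp2 ✓
C3: sp2 ✓
C4: sp2 ✓
C5: sp3
C6: sp2 ✓
C7: sp2 ✓
C8: sp3
C9: sp3
C10: sp2 ✓
C11: sp2 ✓
C1, C2, C3, C4, C6, C7, C10, C11 → 8 sp2 carbons.

8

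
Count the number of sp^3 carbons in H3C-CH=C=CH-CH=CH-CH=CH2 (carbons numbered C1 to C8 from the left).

C1: sp3 ✓
C2: sp2
C3: sp
C4: sp2
C5: sp2
C6: sp2
C7: sp2
C8: sp2
C1 → 1 sp3 carbon.

1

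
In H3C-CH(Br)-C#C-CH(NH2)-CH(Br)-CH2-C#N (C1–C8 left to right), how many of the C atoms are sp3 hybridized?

5

C1: sp3 ✓
C2: sp3 ✓
C3: sp
C4: sp
C5: sp3 ✓
C6: sp3 ✓
C7: sp3 ✓
C8: sp
C1, C2, C5, C6, C7 → 5 sp3 carbons.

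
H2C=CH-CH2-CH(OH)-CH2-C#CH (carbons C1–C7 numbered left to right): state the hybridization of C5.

sp^3

C5: 4 σ bonds; 4 regions of electron density → sp3.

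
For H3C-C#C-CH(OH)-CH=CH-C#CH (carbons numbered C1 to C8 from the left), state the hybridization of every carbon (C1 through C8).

C1 (4 σ bonds) has steric number 4: sp3.
C2 carries 2 σ bonds, plus two π bonds, giving a steric number of 2, so it is sp.
C3: 2 σ bonds, plus two π bonds; 2 regions of electron density → sp.
C4: 4 σ bonds — 4 electron domains, sp3.
C5 — 3 σ bonds, plus one π bond. Steric number 3, so sp2.
C6 is sp2: 3 σ bonds, plus one π bond, 3 electron-density regions.
C7 (2 σ bonds, plus two π bonds) has steric number 2: sp.
C8 carries 2 σ bonds, plus two π bonds, giving a steric number of 2, so it is sp.

C1 sp3, C2 sp, C3 sp, C4 sp3, C5 sp2, C6 sp2, C7 sp, C8 sp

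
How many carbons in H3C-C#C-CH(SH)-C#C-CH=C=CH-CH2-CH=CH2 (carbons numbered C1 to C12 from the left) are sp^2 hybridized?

C1: sp3
C2: sp
C3: sp
C4: sp3
C5: sp
C6: sp
C7: sp2 ✓
C8: sp
C9: sp2 ✓
C10: sp3
C11: sp2 ✓
C12: sp2 ✓
C7, C9, C11, C12 → 4 sp2 carbons.

4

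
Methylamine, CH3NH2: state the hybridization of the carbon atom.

sp³

The carbon atom: 4 σ bonds — 4 electron domains, sp3.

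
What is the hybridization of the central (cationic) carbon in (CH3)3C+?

Three σ bonds and an empty p orbital; no lone pair → steric number 3 → sp2 and planar.

sp^2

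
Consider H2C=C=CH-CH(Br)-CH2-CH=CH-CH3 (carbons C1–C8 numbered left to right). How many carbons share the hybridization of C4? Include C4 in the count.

C4 is sp3 (only σ bonds).
C1: sp2
C2: sp
C3: sp2
C4: sp3 ✓
C5: sp3 ✓
C6: sp2
C7: sp2
C8: sp3 ✓
3 carbons are sp3.

3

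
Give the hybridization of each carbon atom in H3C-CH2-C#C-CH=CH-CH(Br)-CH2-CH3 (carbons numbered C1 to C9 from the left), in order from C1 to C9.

C1 has 4 σ bonds: steric number 4 → sp3.
C2: 4 σ bonds — 4 electron domains, sp3.
C3: 2 σ bonds, plus two π bonds — 2 electron domains, sp.
C4 — 2 σ bonds, plus two π bonds. Steric number 2, so sp.
C5 (3 σ bonds, plus one π bond) has steric number 3: sp2.
C6: 3 σ bonds, plus one π bond; 3 regions of electron density → sp2.
C7 has 4 σ bonds: steric number 4 → sp3.
C8 — 4 σ bonds. Steric number 4, so sp3.
C9 has 4 σ bonds: steric number 4 → sp3.

C1 sp3, C2 sp3, C3 sp, C4 sp, C5 sp2, C6 sp2, C7 sp3, C8 sp3, C9 sp3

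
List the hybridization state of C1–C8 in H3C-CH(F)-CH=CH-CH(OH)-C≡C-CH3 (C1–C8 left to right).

C1 sp3, C2 sp3, C3 sp2, C4 sp2, C5 sp3, C6 sp, C7 sp, C8 sp3

C1: 4 σ bonds; 4 regions of electron density → sp3.
C2 has 4 σ bonds: steric number 4 → sp3.
C3 — 3 σ bonds, plus one π bond. Steric number 3, so sp2.
C4 has 3 σ bonds, plus one π bond: steric number 3 → sp2.
C5: 4 σ bonds; 4 regions of electron density → sp3.
C6 has 2 σ bonds, plus two π bonds: steric number 2 → sp.
C7: 2 σ bonds, plus two π bonds; 2 regions of electron density → sp.
C8 has 4 σ bonds: steric number 4 → sp3.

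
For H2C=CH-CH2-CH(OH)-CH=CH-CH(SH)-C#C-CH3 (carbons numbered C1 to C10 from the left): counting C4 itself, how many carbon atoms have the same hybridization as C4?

C4 is sp3 (only σ bonds).
C1: sp2
C2: sp2
C3: sp3 ✓
C4: sp3 ✓
C5: sp2
C6: sp2
C7: sp3 ✓
C8: sp
C9: sp
C10: sp3 ✓
4 carbons are sp3.

4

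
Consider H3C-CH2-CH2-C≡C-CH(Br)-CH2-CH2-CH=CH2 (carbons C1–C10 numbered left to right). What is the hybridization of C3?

C3 carries 4 σ bonds, giving a steric number of 4, so it is sp3.

sp^3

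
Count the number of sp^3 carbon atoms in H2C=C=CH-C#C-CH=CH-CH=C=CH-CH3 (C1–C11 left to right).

C1: sp2
C2: sp
C3: sp2
C4: sp
C5: sp
C6: sp2
C7: sp2
C8: sp2
C9: sp
C10: sp2
C11: sp3 ✓
C11 → 1 sp3 carbon.

1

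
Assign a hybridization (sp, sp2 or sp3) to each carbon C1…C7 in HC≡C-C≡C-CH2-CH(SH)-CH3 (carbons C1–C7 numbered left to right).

C1 (2 σ bonds, plus two π bonds) has steric number 2: sp.
C2 — 2 σ bonds, plus two π bonds. Steric number 2, so sp.
C3: 2 σ bonds, plus two π bonds; 2 regions of electron density → sp.
C4 carries 2 σ bonds, plus two π bonds, giving a steric number of 2, so it is sp.
C5 has 4 σ bonds: steric number 4 → sp3.
C6 has 4 σ bonds: steric number 4 → sp3.
C7 has 4 σ bonds: steric number 4 → sp3.

C1 sp, C2 sp, C3 sp, C4 sp, C5 sp3, C6 sp3, C7 sp3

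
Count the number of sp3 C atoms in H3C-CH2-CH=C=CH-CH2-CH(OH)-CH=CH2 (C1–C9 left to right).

C1: sp3 ✓
C2: sp3 ✓
C3: sp2
C4: sp
C5: sp2
C6: sp3 ✓
C7: sp3 ✓
C8: sp2
C9: sp2
C1, C2, C6, C7 → 4 sp3 carbons.

4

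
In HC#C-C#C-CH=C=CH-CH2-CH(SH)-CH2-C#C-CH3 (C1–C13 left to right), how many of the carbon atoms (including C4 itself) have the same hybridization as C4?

C4 is sp (two π bonds).
C1: sp ✓
C2: sp ✓
C3: sp ✓
C4: sp ✓
C5: sp2
C6: sp ✓
C7: sp2
C8: sp3
C9: sp3
C10: sp3
C11: sp ✓
C12: sp ✓
C13: sp3
7 carbons are sp.

7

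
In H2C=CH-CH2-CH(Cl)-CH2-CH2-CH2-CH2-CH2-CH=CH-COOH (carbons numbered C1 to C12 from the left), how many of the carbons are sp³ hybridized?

C1: sp2
C2: sp2
C3: sp3 ✓
C4: sp3 ✓
C5: sp3 ✓
C6: sp3 ✓
C7: sp3 ✓
C8: sp3 ✓
C9: sp3 ✓
C10: sp2
C11: sp2
C12: sp2
C3, C4, C5, C6, C7, C8, C9 → 7 sp3 carbons.

7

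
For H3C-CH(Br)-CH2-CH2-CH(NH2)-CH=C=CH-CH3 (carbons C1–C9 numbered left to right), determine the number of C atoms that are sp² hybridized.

C1: sp3
C2: sp3
C3: sp3
C4: sp3
C5: sp3
C6: sp2 ✓
C7: sp
C8: sp2 ✓
C9: sp3
C6, C8 → 2 sp2 carbons.

2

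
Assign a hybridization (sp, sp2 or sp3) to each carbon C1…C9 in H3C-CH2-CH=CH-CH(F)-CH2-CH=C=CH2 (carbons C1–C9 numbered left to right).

C1 sp3, C2 sp3, C3 sp2, C4 sp2, C5 sp3, C6 sp3, C7 sp2, C8 sp, C9 sp2

C1 — 4 σ bonds. Steric number 4, so sp3.
C2 (4 σ bonds) has steric number 4: sp3.
C3: 3 σ bonds, plus one π bond; 3 regions of electron density → sp2.
C4 has 3 σ bonds, plus one π bond: steric number 3 → sp2.
C5 carries 4 σ bonds, giving a steric number of 4, so it is sp3.
C6 — 4 σ bonds. Steric number 4, so sp3.
C7 (3 σ bonds, plus one π bond) has steric number 3: sp2.
C8 — 2 σ bonds, plus two π bonds. Steric number 2, so sp.
C9 carries 3 σ bonds, plus one π bond, giving a steric number of 3, so it is sp2.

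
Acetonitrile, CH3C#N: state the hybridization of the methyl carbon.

sp³

The methyl carbon is sp3: 4 σ bonds, 4 electron-density regions.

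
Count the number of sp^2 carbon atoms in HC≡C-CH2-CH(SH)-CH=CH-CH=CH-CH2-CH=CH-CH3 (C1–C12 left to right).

C1: sp
C2: sp
C3: sp3
C4: sp3
C5: sp2 ✓
C6: sp2 ✓
C7: sp2 ✓
C8: sp2 ✓
C9: sp3
C10: sp2 ✓
C11: sp2 ✓
C12: sp3
C5, C6, C7, C8, C10, C11 → 6 sp2 carbons.

6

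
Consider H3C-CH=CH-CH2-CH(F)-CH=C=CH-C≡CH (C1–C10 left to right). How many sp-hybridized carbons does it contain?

3

C1: sp3
C2: sp2
C3: sp2
C4: sp3
C5: sp3
C6: sp2
C7: sp ✓
C8: sp2
C9: sp ✓
C10: sp ✓
C7, C9, C10 → 3 sp carbons.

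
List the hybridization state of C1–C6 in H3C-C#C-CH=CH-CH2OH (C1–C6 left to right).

C1 sp3, C2 sp, C3 sp, C4 sp2, C5 sp2, C6 sp3

C1: 4 σ bonds; 4 regions of electron density → sp3.
C2 is sp: 2 σ bonds, plus two π bonds, 2 electron-density regions.
C3 (2 σ bonds, plus two π bonds) has steric number 2: sp.
C4 — 3 σ bonds, plus one π bond. Steric number 3, so sp2.
C5: 3 σ bonds, plus one π bond — 3 electron domains, sp2.
C6 (4 σ bonds) has steric number 4: sp3.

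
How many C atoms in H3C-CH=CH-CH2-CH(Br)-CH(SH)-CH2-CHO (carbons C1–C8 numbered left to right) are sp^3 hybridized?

C1: sp3 ✓
C2: sp2
C3: sp2
C4: sp3 ✓
C5: sp3 ✓
C6: sp3 ✓
C7: sp3 ✓
C8: sp2
C1, C4, C5, C6, C7 → 5 sp3 carbons.

5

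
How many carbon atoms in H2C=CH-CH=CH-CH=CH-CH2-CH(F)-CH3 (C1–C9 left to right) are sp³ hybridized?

C1: sp2
C2: sp2
C3: sp2
C4: sp2
C5: sp2
C6: sp2
C7: sp3 ✓
C8: sp3 ✓
C9: sp3 ✓
C7, C8, C9 → 3 sp3 carbons.

3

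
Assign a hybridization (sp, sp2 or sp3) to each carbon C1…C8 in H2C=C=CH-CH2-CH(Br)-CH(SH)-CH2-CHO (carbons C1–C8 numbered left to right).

C1 sp2, C2 sp, C3 sp2, C4 sp3, C5 sp3, C6 sp3, C7 sp3, C8 sp2

C1: 3 σ bonds, plus one π bond — 3 electron domains, sp2.
C2 carries 2 σ bonds, plus two π bonds, giving a steric number of 2, so it is sp.
C3 has 3 σ bonds, plus one π bond: steric number 3 → sp2.
C4 — 4 σ bonds. Steric number 4, so sp3.
C5: 4 σ bonds — 4 electron domains, sp3.
C6 has 4 σ bonds: steric number 4 → sp3.
C7 — 4 σ bonds. Steric number 4, so sp3.
C8 — 3 σ bonds, plus one π bond. Steric number 3, so sp2.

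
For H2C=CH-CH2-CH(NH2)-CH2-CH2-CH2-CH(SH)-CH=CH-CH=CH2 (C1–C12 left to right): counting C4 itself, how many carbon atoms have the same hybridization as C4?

C4 is sp3 (only σ bonds).
C1: sp2
C2: sp2
C3: sp3 ✓
C4: sp3 ✓
C5: sp3 ✓
C6: sp3 ✓
C7: sp3 ✓
C8: sp3 ✓
C9: sp2
C10: sp2
C11: sp2
C12: sp2
6 carbons are sp3.

6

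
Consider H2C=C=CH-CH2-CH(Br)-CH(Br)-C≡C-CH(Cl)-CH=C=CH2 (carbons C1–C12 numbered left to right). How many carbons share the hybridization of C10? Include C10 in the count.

4

C10 is sp2 (one π bond).
C1: sp2 ✓
C2: sp
C3: sp2 ✓
C4: sp3
C5: sp3
C6: sp3
C7: sp
C8: sp
C9: sp3
C10: sp2 ✓
C11: sp
C12: sp2 ✓
4 carbons are sp2.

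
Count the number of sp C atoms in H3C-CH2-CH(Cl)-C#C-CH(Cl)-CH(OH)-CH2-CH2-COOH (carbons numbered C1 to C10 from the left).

C1: sp3
C2: sp3
C3: sp3
C4: sp ✓
C5: sp ✓
C6: sp3
C7: sp3
C8: sp3
C9: sp3
C10: sp2
C4, C5 → 2 sp carbons.

2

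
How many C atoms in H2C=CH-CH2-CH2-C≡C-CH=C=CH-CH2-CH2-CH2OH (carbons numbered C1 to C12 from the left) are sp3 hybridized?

C1: sp2
C2: sp2
C3: sp3 ✓
C4: sp3 ✓
C5: sp
C6: sp
C7: sp2
C8: sp
C9: sp2
C10: sp3 ✓
C11: sp3 ✓
C12: sp3 ✓
C3, C4, C10, C11, C12 → 5 sp3 carbons.

5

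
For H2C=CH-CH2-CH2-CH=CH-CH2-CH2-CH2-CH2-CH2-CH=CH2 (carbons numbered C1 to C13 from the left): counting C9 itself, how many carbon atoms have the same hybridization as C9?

C9 is sp3 (only σ bonds).
C1: sp2
C2: sp2
C3: sp3 ✓
C4: sp3 ✓
C5: sp2
C6: sp2
C7: sp3 ✓
C8: sp3 ✓
C9: sp3 ✓
C10: sp3 ✓
C11: sp3 ✓
C12: sp2
C13: sp2
7 carbons are sp3.

7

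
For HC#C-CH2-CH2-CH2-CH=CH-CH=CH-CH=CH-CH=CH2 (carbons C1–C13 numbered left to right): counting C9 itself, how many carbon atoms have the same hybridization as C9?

C9 is sp2 (one π bond).
C1: sp
C2: sp
C3: sp3
C4: sp3
C5: sp3
C6: sp2 ✓
C7: sp2 ✓
C8: sp2 ✓
C9: sp2 ✓
C10: sp2 ✓
C11: sp2 ✓
C12: sp2 ✓
C13: sp2 ✓
8 carbons are sp2.

8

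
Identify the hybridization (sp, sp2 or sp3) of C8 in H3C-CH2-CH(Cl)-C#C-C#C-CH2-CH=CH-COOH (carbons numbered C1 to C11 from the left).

C8: 4 σ bonds; 4 regions of electron density → sp3.

sp3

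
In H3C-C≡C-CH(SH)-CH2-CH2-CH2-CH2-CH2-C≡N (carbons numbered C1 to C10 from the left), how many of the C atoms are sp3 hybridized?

C1: sp3 ✓
C2: sp
C3: sp
C4: sp3 ✓
C5: sp3 ✓
C6: sp3 ✓
C7: sp3 ✓
C8: sp3 ✓
C9: sp3 ✓
C10: sp
C1, C4, C5, C6, C7, C8, C9 → 7 sp3 carbons.

7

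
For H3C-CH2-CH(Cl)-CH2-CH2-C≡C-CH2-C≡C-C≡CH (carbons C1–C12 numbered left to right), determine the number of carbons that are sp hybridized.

6

C1: sp3
C2: sp3
C3: sp3
C4: sp3
C5: sp3
C6: sp ✓
C7: sp ✓
C8: sp3
C9: sp ✓
C10: sp ✓
C11: sp ✓
C12: sp ✓
C6, C7, C9, C10, C11, C12 → 6 sp carbons.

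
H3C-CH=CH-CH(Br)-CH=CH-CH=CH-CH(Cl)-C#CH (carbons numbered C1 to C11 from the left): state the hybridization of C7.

C7: 3 σ bonds, plus one π bond; 3 regions of electron density → sp2.

sp²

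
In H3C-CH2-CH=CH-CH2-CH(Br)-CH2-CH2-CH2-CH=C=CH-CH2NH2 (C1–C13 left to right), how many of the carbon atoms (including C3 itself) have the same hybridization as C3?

C3 is sp2 (one π bond).
C1: sp3
C2: sp3
C3: sp2 ✓
C4: sp2 ✓
C5: sp3
C6: sp3
C7: sp3
C8: sp3
C9: sp3
C10: sp2 ✓
C11: sp
C12: sp2 ✓
C13: sp3
4 carbons are sp2.

4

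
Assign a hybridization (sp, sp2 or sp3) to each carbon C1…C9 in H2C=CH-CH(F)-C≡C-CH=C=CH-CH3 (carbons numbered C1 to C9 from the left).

C1 has 3 σ bonds, plus one π bond: steric number 3 → sp2.
C2 has 3 σ bonds, plus one π bond: steric number 3 → sp2.
C3 (4 σ bonds) has steric number 4: sp3.
C4 has 2 σ bonds, plus two π bonds: steric number 2 → sp.
C5 — 2 σ bonds, plus two π bonds. Steric number 2, so sp.
C6 — 3 σ bonds, plus one π bond. Steric number 3, so sp2.
C7 is sp: 2 σ bonds, plus two π bonds, 2 electron-density regions.
C8: 3 σ bonds, plus one π bond — 3 electron domains, sp2.
C9 has 4 σ bonds: steric number 4 → sp3.

C1 sp2, C2 sp2, C3 sp3, C4 sp, C5 sp, C6 sp2, C7 sp, C8 sp2, C9 sp3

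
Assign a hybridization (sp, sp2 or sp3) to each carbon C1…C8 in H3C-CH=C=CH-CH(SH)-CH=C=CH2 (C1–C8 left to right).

C1: 4 σ bonds — 4 electron domains, sp3.
C2 — 3 σ bonds, plus one π bond. Steric number 3, so sp2.
C3: 2 σ bonds, plus two π bonds — 2 electron domains, sp.
C4 — 3 σ bonds, plus one π bond. Steric number 3, so sp2.
C5 (4 σ bonds) has steric number 4: sp3.
C6 — 3 σ bonds, plus one π bond. Steric number 3, so sp2.
C7 — 2 σ bonds, plus two π bonds. Steric number 2, so sp.
C8 has 3 σ bonds, plus one π bond: steric number 3 → sp2.

C1 sp3, C2 sp2, C3 sp, C4 sp2, C5 sp3, C6 sp2, C7 sp, C8 sp2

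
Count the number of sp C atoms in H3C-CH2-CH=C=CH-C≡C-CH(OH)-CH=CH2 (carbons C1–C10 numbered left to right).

3

C1: sp3
C2: sp3
C3: sp2
C4: sp ✓
C5: sp2
C6: sp ✓
C7: sp ✓
C8: sp3
C9: sp2
C10: sp2
C4, C6, C7 → 3 sp carbons.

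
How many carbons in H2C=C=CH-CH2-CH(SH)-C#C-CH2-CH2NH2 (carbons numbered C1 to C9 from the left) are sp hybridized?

3

C1: sp2
C2: sp ✓
C3: sp2
C4: sp3
C5: sp3
C6: sp ✓
C7: sp ✓
C8: sp3
C9: sp3
C2, C6, C7 → 3 sp carbons.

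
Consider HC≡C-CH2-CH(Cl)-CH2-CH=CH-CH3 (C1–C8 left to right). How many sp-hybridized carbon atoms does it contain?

2

C1: sp ✓
C2: sp ✓
C3: sp3
C4: sp3
C5: sp3
C6: sp2
C7: sp2
C8: sp3
C1, C2 → 2 sp carbons.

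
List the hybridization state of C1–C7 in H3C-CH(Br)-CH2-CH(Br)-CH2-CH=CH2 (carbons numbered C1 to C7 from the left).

C1 has 4 σ bonds: steric number 4 → sp3.
C2 carries 4 σ bonds, giving a steric number of 4, so it is sp3.
C3 is sp3: 4 σ bonds, 4 electron-density regions.
C4 (4 σ bonds) has steric number 4: sp3.
C5 has 4 σ bonds: steric number 4 → sp3.
C6 carries 3 σ bonds, plus one π bond, giving a steric number of 3, so it is sp2.
C7 carries 3 σ bonds, plus one π bond, giving a steric number of 3, so it is sp2.

C1 sp3, C2 sp3, C3 sp3, C4 sp3, C5 sp3, C6 sp2, C7 sp2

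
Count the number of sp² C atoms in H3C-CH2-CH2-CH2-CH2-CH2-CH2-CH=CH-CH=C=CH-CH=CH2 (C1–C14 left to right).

6

C1: sp3
C2: sp3
C3: sp3
C4: sp3
C5: sp3
C6: sp3
C7: sp3
C8: sp2 ✓
C9: sp2 ✓
C10: sp2 ✓
C11: sp
C12: sp2 ✓
C13: sp2 ✓
C14: sp2 ✓
C8, C9, C10, C12, C13, C14 → 6 sp2 carbons.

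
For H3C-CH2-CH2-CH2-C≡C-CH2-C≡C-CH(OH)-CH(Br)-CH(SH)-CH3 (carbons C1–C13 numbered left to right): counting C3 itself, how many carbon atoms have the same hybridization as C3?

9

C3 is sp3 (only σ bonds).
C1: sp3 ✓
C2: sp3 ✓
C3: sp3 ✓
C4: sp3 ✓
C5: sp
C6: sp
C7: sp3 ✓
C8: sp
C9: sp
C10: sp3 ✓
C11: sp3 ✓
C12: sp3 ✓
C13: sp3 ✓
9 carbons are sp3.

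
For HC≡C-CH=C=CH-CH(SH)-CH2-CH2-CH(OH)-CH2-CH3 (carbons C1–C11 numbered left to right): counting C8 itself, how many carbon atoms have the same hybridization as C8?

6

C8 is sp3 (only σ bonds).
C1: sp
C2: sp
C3: sp2
C4: sp
C5: sp2
C6: sp3 ✓
C7: sp3 ✓
C8: sp3 ✓
C9: sp3 ✓
C10: sp3 ✓
C11: sp3 ✓
6 carbons are sp3.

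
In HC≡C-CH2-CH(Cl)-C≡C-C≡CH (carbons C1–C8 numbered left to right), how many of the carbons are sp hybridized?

C1: sp ✓
C2: sp ✓
C3: sp3
C4: sp3
C5: sp ✓
C6: sp ✓
C7: sp ✓
C8: sp ✓
C1, C2, C5, C6, C7, C8 → 6 sp carbons.

6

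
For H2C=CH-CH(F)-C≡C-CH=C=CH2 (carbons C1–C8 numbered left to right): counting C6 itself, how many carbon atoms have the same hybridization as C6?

4

C6 is sp2 (one π bond).
C1: sp2 ✓
C2: sp2 ✓
C3: sp3
C4: sp
C5: sp
C6: sp2 ✓
C7: sp
C8: sp2 ✓
4 carbons are sp2.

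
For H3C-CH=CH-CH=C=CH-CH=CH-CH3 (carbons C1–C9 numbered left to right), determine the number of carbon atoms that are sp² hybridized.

C1: sp3
C2: sp2 ✓
C3: sp2 ✓
C4: sp2 ✓
C5: sp
C6: sp2 ✓
C7: sp2 ✓
C8: sp2 ✓
C9: sp3
C2, C3, C4, C6, C7, C8 → 6 sp2 carbons.

6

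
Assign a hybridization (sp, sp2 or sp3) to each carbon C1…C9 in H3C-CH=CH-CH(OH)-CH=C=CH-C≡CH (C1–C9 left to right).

C1 sp3, C2 sp2, C3 sp2, C4 sp3, C5 sp2, C6 sp, C7 sp2, C8 sp, C9 sp

C1 has 4 σ bonds: steric number 4 → sp3.
C2: 3 σ bonds, plus one π bond; 3 regions of electron density → sp2.
C3 carries 3 σ bonds, plus one π bond, giving a steric number of 3, so it is sp2.
C4 is sp3: 4 σ bonds, 4 electron-density regions.
C5: 3 σ bonds, plus one π bond — 3 electron domains, sp2.
C6: 2 σ bonds, plus two π bonds — 2 electron domains, sp.
C7 is sp2: 3 σ bonds, plus one π bond, 3 electron-density regions.
C8 (2 σ bonds, plus two π bonds) has steric number 2: sp.
C9 is sp: 2 σ bonds, plus two π bonds, 2 electron-density regions.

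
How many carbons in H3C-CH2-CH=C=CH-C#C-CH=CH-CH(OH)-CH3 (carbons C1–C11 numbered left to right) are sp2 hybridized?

4

C1: sp3
C2: sp3
C3: sp2 ✓
C4: sp
C5: sp2 ✓
C6: sp
C7: sp
C8: sp2 ✓
C9: sp2 ✓
C10: sp3
C11: sp3
C3, C5, C8, C9 → 4 sp2 carbons.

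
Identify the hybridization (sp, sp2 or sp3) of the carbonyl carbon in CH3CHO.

The carbonyl carbon: 3 σ bonds, plus one π bond — 3 electron domains, sp2.

sp2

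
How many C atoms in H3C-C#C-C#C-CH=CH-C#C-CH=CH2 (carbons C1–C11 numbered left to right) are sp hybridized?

6

C1: sp3
C2: sp ✓
C3: sp ✓
C4: sp ✓
C5: sp ✓
C6: sp2
C7: sp2
C8: sp ✓
C9: sp ✓
C10: sp2
C11: sp2
C2, C3, C4, C5, C8, C9 → 6 sp carbons.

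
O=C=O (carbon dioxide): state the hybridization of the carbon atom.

sp

Two σ bonds, two π bonds → steric number 2 → sp.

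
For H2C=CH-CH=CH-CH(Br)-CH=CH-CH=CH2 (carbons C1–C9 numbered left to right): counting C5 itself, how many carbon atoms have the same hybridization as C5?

C5 is sp3 (only σ bonds).
C1: sp2
C2: sp2
C3: sp2
C4: sp2
C5: sp3 ✓
C6: sp2
C7: sp2
C8: sp2
C9: sp2
1 carbon is sp3.

1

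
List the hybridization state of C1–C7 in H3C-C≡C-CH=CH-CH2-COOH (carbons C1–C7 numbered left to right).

C1: 4 σ bonds; 4 regions of electron density → sp3.
C2 (2 σ bonds, plus two π bonds) has steric number 2: sp.
C3 has 2 σ bonds, plus two π bonds: steric number 2 → sp.
C4 is sp2: 3 σ bonds, plus one π bond, 3 electron-density regions.
C5: 3 σ bonds, plus one π bond — 3 electron domains, sp2.
C6 carries 4 σ bonds, giving a steric number of 4, so it is sp3.
C7 carries 3 σ bonds, plus one π bond, giving a steric number of 3, so it is sp2.

C1 sp3, C2 sp, C3 sp, C4 sp2, C5 sp2, C6 sp3, C7 sp2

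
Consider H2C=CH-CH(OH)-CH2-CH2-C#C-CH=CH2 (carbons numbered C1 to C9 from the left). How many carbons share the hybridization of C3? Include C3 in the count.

3

C3 is sp3 (only σ bonds).
C1: sp2
C2: sp2
C3: sp3 ✓
C4: sp3 ✓
C5: sp3 ✓
C6: sp
C7: sp
C8: sp2
C9: sp2
3 carbons are sp3.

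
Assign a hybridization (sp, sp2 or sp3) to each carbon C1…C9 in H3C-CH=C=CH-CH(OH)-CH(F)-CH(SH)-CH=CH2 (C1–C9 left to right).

C1 sp3, C2 sp2, C3 sp, C4 sp2, C5 sp3, C6 sp3, C7 sp3, C8 sp2, C9 sp2

C1 is sp3: 4 σ bonds, 4 electron-density regions.
C2 (3 σ bonds, plus one π bond) has steric number 3: sp2.
C3: 2 σ bonds, plus two π bonds; 2 regions of electron density → sp.
C4 — 3 σ bonds, plus one π bond. Steric number 3, so sp2.
C5 — 4 σ bonds. Steric number 4, so sp3.
C6 has 4 σ bonds: steric number 4 → sp3.
C7 is sp3: 4 σ bonds, 4 electron-density regions.
C8: 3 σ bonds, plus one π bond; 3 regions of electron density → sp2.
C9 has 3 σ bonds, plus one π bond: steric number 3 → sp2.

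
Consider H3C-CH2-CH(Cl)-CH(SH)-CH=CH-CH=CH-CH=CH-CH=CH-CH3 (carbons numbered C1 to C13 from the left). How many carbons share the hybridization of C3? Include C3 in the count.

5

C3 is sp3 (only σ bonds).
C1: sp3 ✓
C2: sp3 ✓
C3: sp3 ✓
C4: sp3 ✓
C5: sp2
C6: sp2
C7: sp2
C8: sp2
C9: sp2
C10: sp2
C11: sp2
C12: sp2
C13: sp3 ✓
5 carbons are sp3.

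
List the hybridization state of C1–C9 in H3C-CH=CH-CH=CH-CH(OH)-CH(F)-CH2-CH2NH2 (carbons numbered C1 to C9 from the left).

C1: 4 σ bonds — 4 electron domains, sp3.
C2 (3 σ bonds, plus one π bond) has steric number 3: sp2.
C3 (3 σ bonds, plus one π bond) has steric number 3: sp2.
C4 (3 σ bonds, plus one π bond) has steric number 3: sp2.
C5 is sp2: 3 σ bonds, plus one π bond, 3 electron-density regions.
C6 is sp3: 4 σ bonds, 4 electron-density regions.
C7 carries 4 σ bonds, giving a steric number of 4, so it is sp3.
C8 has 4 σ bonds: steric number 4 → sp3.
C9 is sp3: 4 σ bonds, 4 electron-density regions.

C1 sp3, C2 sp2, C3 sp2, C4 sp2, C5 sp2, C6 sp3, C7 sp3, C8 sp3, C9 sp3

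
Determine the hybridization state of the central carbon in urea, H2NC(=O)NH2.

The central carbon carries 3 σ bonds, plus one π bond, giving a steric number of 3, so it is sp2.

sp^2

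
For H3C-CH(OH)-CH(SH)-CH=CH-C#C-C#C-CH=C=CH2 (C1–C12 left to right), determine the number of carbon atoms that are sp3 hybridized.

3

C1: sp3 ✓
C2: sp3 ✓
C3: sp3 ✓
C4: sp2
C5: sp2
C6: sp
C7: sp
C8: sp
C9: sp
C10: sp2
C11: sp
C12: sp2
C1, C2, C3 → 3 sp3 carbons.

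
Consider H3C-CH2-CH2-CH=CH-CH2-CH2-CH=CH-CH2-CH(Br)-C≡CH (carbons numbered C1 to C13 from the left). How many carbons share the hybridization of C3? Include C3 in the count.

C3 is sp3 (only σ bonds).
C1: sp3 ✓
C2: sp3 ✓
C3: sp3 ✓
C4: sp2
C5: sp2
C6: sp3 ✓
C7: sp3 ✓
C8: sp2
C9: sp2
C10: sp3 ✓
C11: sp3 ✓
C12: sp
C13: sp
7 carbons are sp3.

7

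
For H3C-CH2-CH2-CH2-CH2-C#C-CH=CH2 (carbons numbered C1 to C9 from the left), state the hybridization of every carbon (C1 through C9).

C1 carries 4 σ bonds, giving a steric number of 4, so it is sp3.
C2 (4 σ bonds) has steric number 4: sp3.
C3 — 4 σ bonds. Steric number 4, so sp3.
C4: 4 σ bonds; 4 regions of electron density → sp3.
C5 (4 σ bonds) has steric number 4: sp3.
C6 has 2 σ bonds, plus two π bonds: steric number 2 → sp.
C7: 2 σ bonds, plus two π bonds — 2 electron domains, sp.
C8 has 3 σ bonds, plus one π bond: steric number 3 → sp2.
C9: 3 σ bonds, plus one π bond; 3 regions of electron density → sp2.

C1 sp3, C2 sp3, C3 sp3, C4 sp3, C5 sp3, C6 sp, C7 sp, C8 sp2, C9 sp2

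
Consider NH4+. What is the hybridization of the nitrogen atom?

Four σ bonds, no lone pair → sp3, tetrahedral.

sp³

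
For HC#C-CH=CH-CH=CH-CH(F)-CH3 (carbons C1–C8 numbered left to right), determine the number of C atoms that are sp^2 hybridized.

C1: sp
C2: sp
C3: sp2 ✓
C4: sp2 ✓
C5: sp2 ✓
C6: sp2 ✓
C7: sp3
C8: sp3
C3, C4, C5, C6 → 4 sp2 carbons.

4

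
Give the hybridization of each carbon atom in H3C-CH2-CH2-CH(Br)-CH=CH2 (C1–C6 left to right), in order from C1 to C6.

C1 — 4 σ bonds. Steric number 4, so sp3.
C2 — 4 σ bonds. Steric number 4, so sp3.
C3 has 4 σ bonds: steric number 4 → sp3.
C4 is sp3: 4 σ bonds, 4 electron-density regions.
C5 (3 σ bonds, plus one π bond) has steric number 3: sp2.
C6: 3 σ bonds, plus one π bond; 3 regions of electron density → sp2.

C1 sp3, C2 sp3, C3 sp3, C4 sp3, C5 sp2, C6 sp2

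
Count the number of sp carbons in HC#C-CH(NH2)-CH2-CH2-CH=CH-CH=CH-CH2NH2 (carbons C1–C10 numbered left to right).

C1: sp ✓
C2: sp ✓
C3: sp3
C4: sp3
C5: sp3
C6: sp2
C7: sp2
C8: sp2
C9: sp2
C10: sp3
C1, C2 → 2 sp carbons.

2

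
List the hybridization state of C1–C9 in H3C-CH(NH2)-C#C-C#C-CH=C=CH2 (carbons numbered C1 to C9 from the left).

C1 sp3, C2 sp3, C3 sp, C4 sp, C5 sp, C6 sp, C7 sp2, C8 sp, C9 sp2

C1 is sp3: 4 σ bonds, 4 electron-density regions.
C2 has 4 σ bonds: steric number 4 → sp3.
C3 carries 2 σ bonds, plus two π bonds, giving a steric number of 2, so it is sp.
C4 carries 2 σ bonds, plus two π bonds, giving a steric number of 2, so it is sp.
C5 — 2 σ bonds, plus two π bonds. Steric number 2, so sp.
C6 carries 2 σ bonds, plus two π bonds, giving a steric number of 2, so it is sp.
C7: 3 σ bonds, plus one π bond — 3 electron domains, sp2.
C8 is sp: 2 σ bonds, plus two π bonds, 2 electron-density regions.
C9 has 3 σ bonds, plus one π bond: steric number 3 → sp2.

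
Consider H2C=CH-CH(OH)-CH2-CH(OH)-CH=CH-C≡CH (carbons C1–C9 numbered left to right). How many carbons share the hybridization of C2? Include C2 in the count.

C2 is sp2 (one π bond).
C1: sp2 ✓
C2: sp2 ✓
C3: sp3
C4: sp3
C5: sp3
C6: sp2 ✓
C7: sp2 ✓
C8: sp
C9: sp
4 carbons are sp2.

4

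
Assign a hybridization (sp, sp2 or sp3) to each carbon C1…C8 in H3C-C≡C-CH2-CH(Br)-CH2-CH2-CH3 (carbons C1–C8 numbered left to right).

C1 is sp3: 4 σ bonds, 4 electron-density regions.
C2: 2 σ bonds, plus two π bonds; 2 regions of electron density → sp.
C3 has 2 σ bonds, plus two π bonds: steric number 2 → sp.
C4: 4 σ bonds; 4 regions of electron density → sp3.
C5 is sp3: 4 σ bonds, 4 electron-density regions.
C6 carries 4 σ bonds, giving a steric number of 4, so it is sp3.
C7 (4 σ bonds) has steric number 4: sp3.
C8 has 4 σ bonds: steric number 4 → sp3.

C1 sp3, C2 sp, C3 sp, C4 sp3, C5 sp3, C6 sp3, C7 sp3, C8 sp3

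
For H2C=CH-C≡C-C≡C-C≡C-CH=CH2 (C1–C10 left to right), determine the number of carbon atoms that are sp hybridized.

6

C1: sp2
C2: sp2
C3: sp ✓
C4: sp ✓
C5: sp ✓
C6: sp ✓
C7: sp ✓
C8: sp ✓
C9: sp2
C10: sp2
C3, C4, C5, C6, C7, C8 → 6 sp carbons.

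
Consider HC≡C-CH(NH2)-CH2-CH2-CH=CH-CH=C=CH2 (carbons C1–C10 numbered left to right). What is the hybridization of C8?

C8 has 3 σ bonds, plus one π bond: steric number 3 → sp2.

sp²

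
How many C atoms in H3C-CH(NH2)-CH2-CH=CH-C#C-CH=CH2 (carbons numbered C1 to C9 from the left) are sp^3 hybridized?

C1: sp3 ✓
C2: sp3 ✓
C3: sp3 ✓
C4: sp2
C5: sp2
C6: sp
C7: sp
C8: sp2
C9: sp2
C1, C2, C3 → 3 sp3 carbons.

3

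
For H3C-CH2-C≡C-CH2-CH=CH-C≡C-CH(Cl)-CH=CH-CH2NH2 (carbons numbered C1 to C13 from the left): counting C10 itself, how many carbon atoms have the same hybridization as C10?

C10 is sp3 (only σ bonds).
C1: sp3 ✓
C2: sp3 ✓
C3: sp
C4: sp
C5: sp3 ✓
C6: sp2
C7: sp2
C8: sp
C9: sp
C10: sp3 ✓
C11: sp2
C12: sp2
C13: sp3 ✓
5 carbons are sp3.

5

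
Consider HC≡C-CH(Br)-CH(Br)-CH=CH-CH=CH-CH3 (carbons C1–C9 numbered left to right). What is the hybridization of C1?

C1 (2 σ bonds, plus two π bonds) has steric number 2: sp.

sp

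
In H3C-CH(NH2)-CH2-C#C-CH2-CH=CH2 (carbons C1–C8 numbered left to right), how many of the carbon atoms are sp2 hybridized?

2

C1: sp3
C2: sp3
C3: sp3
C4: sp
C5: sp
C6: sp3
C7: sp2 ✓
C8: sp2 ✓
C7, C8 → 2 sp2 carbons.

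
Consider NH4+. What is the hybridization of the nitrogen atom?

sp³

Four σ bonds, no lone pair → sp3, tetrahedral.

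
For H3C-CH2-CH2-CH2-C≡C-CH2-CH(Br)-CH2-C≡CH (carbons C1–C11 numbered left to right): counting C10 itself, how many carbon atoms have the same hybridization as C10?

4

C10 is sp (two π bonds).
C1: sp3
C2: sp3
C3: sp3
C4: sp3
C5: sp ✓
C6: sp ✓
C7: sp3
C8: sp3
C9: sp3
C10: sp ✓
C11: sp ✓
4 carbons are sp.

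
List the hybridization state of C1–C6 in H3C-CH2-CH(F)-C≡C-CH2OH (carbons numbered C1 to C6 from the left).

C1 is sp3: 4 σ bonds, 4 electron-density regions.
C2: 4 σ bonds; 4 regions of electron density → sp3.
C3 (4 σ bonds) has steric number 4: sp3.
C4 — 2 σ bonds, plus two π bonds. Steric number 2, so sp.
C5: 2 σ bonds, plus two π bonds; 2 regions of electron density → sp.
C6 is sp3: 4 σ bonds, 4 electron-density regions.

C1 sp3, C2 sp3, C3 sp3, C4 sp, C5 sp, C6 sp3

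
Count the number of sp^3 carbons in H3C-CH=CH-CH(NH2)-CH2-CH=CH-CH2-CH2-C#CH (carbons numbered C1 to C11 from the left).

5

C1: sp3 ✓
C2: sp2
C3: sp2
C4: sp3 ✓
C5: sp3 ✓
C6: sp2
C7: sp2
C8: sp3 ✓
C9: sp3 ✓
C10: sp
C11: sp
C1, C4, C5, C8, C9 → 5 sp3 carbons.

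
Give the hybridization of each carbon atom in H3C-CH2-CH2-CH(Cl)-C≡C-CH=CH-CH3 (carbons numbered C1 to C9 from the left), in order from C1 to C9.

C1 sp3, C2 sp3, C3 sp3, C4 sp3, C5 sp, C6 sp, C7 sp2, C8 sp2, C9 sp3

C1 carries 4 σ bonds, giving a steric number of 4, so it is sp3.
C2: 4 σ bonds; 4 regions of electron density → sp3.
C3 — 4 σ bonds. Steric number 4, so sp3.
C4 — 4 σ bonds. Steric number 4, so sp3.
C5 (2 σ bonds, plus two π bonds) has steric number 2: sp.
C6 (2 σ bonds, plus two π bonds) has steric number 2: sp.
C7 has 3 σ bonds, plus one π bond: steric number 3 → sp2.
C8: 3 σ bonds, plus one π bond — 3 electron domains, sp2.
C9 — 4 σ bonds. Steric number 4, so sp3.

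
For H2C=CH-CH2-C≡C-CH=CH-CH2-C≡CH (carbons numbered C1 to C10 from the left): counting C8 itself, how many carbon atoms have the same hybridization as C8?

C8 is sp3 (only σ bonds).
C1: sp2
C2: sp2
C3: sp3 ✓
C4: sp
C5: sp
C6: sp2
C7: sp2
C8: sp3 ✓
C9: sp
C10: sp
2 carbons are sp3.

2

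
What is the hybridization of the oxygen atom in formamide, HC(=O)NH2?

The oxygen atom: 1 σ bond and 2 lone pairs, plus one π bond — 3 electron domains, sp2.

sp²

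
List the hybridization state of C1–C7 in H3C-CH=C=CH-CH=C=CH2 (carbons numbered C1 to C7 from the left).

C1 sp3, C2 sp2, C3 sp, C4 sp2, C5 sp2, C6 sp, C7 sp2

C1 — 4 σ bonds. Steric number 4, so sp3.
C2 — 3 σ bonds, plus one π bond. Steric number 3, so sp2.
C3: 2 σ bonds, plus two π bonds; 2 regions of electron density → sp.
C4: 3 σ bonds, plus one π bond — 3 electron domains, sp2.
C5 is sp2: 3 σ bonds, plus one π bond, 3 electron-density regions.
C6 carries 2 σ bonds, plus two π bonds, giving a steric number of 2, so it is sp.
C7 is sp2: 3 σ bonds, plus one π bond, 3 electron-density regions.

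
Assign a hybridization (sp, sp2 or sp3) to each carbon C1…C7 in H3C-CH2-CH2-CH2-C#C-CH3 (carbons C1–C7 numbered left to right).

C1 sp3, C2 sp3, C3 sp3, C4 sp3, C5 sp, C6 sp, C7 sp3

C1: 4 σ bonds; 4 regions of electron density → sp3.
C2 (4 σ bonds) has steric number 4: sp3.
C3 has 4 σ bonds: steric number 4 → sp3.
C4 carries 4 σ bonds, giving a steric number of 4, so it is sp3.
C5 — 2 σ bonds, plus two π bonds. Steric number 2, so sp.
C6 — 2 σ bonds, plus two π bonds. Steric number 2, so sp.
C7 (4 σ bonds) has steric number 4: sp3.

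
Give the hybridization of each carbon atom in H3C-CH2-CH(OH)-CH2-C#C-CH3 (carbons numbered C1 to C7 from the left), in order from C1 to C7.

C1 is sp3: 4 σ bonds, 4 electron-density regions.
C2: 4 σ bonds — 4 electron domains, sp3.
C3 has 4 σ bonds: steric number 4 → sp3.
C4 carries 4 σ bonds, giving a steric number of 4, so it is sp3.
C5 (2 σ bonds, plus two π bonds) has steric number 2: sp.
C6 is sp: 2 σ bonds, plus two π bonds, 2 electron-density regions.
C7 is sp3: 4 σ bonds, 4 electron-density regions.

C1 sp3, C2 sp3, C3 sp3, C4 sp3, C5 sp, C6 sp, C7 sp3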